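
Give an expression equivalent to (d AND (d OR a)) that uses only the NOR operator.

((d NOR d) NOR (((d NOR a) NOR (d NOR a)) NOR ((d NOR a) NOR (d NOR a))))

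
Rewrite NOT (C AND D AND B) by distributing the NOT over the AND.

NOT C OR NOT D OR NOT B
De Morgan's: NOT(AND of terms) = OR of negations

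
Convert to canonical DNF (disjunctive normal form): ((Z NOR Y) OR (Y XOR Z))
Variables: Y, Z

(NOT Y AND NOT Z) OR (NOT Y AND Z) OR (Y AND NOT Z)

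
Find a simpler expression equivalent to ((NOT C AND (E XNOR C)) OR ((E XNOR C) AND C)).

By distribution ((E AND v) OR (E AND NOT v) = E):
= (E XNOR C)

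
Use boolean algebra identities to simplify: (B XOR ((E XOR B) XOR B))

By XOR self-cancellation ((E XOR v) XOR v = E):
= (E XOR B)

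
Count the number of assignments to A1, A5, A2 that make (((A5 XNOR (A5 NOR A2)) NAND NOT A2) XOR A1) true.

Satisfying assignments: (0,0,0), (0,0,1), (0,1,0), (0,1,1)
Count: 4 out of 8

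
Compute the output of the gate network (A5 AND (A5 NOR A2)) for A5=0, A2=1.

Substituting: (0 AND (0 NOR 1))
= 0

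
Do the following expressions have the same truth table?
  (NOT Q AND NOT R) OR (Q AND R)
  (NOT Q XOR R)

Yes, they are equivalent — the two output columns agree on all 4 assignments:
Q | R | Expression 1 | Expression 2
-----------------------------------
0 | 0 | 1 | 1
0 | 1 | 0 | 0
1 | 0 | 0 | 0
1 | 1 | 1 | 1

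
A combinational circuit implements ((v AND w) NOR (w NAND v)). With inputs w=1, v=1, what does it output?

Substituting: ((1 AND 1) NOR (1 NAND 1))
= 0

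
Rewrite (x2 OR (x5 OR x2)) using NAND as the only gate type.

((x2 NAND x2) NAND (((x5 NAND x5) NAND (x2 NAND x2)) NAND ((x5 NAND x5) NAND (x2 NAND x2))))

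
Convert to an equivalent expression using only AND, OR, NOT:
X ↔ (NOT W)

(X AND (NOT W)) OR (NOT X AND W)
(Biconditional = both true or both false)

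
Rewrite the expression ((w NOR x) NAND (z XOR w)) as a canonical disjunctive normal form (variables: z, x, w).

(NOT z AND NOT x AND NOT w) OR (NOT z AND NOT x AND w) OR (NOT z AND x AND NOT w) OR (NOT z AND x AND w) OR (z AND NOT x AND w) OR (z AND x AND NOT w) OR (z AND x AND w)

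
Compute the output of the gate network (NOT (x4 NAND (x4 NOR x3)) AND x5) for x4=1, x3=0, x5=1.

Substituting: (NOT (1 NAND (1 NOR 0)) AND 1)
= 0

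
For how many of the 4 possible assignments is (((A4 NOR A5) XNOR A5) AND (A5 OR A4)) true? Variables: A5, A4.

Satisfying assignments: (0,1)
Count: 1 out of 4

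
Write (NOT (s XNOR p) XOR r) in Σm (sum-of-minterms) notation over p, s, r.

Σm(1, 2, 4, 7) = (NOT p AND NOT s AND r) OR (NOT p AND s AND NOT r) OR (p AND NOT s AND NOT r) OR (p AND s AND r)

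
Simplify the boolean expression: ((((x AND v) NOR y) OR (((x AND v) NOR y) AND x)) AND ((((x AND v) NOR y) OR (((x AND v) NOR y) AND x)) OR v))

By absorption (E AND (E OR v) = E) then absorption (E OR (E AND v) = E):
= ((x AND v) NOR y)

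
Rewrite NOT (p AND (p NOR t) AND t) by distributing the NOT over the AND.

NOT p OR NOT (p NOR t) OR NOT t
De Morgan's: NOT(AND of terms) = OR of negations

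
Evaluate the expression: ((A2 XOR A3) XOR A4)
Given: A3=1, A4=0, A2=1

Substituting: ((1 XOR 1) XOR 0)
= 0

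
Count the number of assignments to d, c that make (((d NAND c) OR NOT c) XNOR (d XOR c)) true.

Satisfying assignments: (0,1), (1,0), (1,1)
Count: 3 out of 4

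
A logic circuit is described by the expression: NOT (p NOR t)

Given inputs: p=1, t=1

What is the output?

Substituting: NOT (1 NOR 1)
= 1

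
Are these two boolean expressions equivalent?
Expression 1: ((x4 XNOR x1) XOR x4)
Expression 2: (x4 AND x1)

No. Counterexample: with x1=0, x4=0, Expression 1 = 1 but Expression 2 = 0.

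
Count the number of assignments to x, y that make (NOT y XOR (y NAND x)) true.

Satisfying assignments: (0,1)
Count: 1 out of 4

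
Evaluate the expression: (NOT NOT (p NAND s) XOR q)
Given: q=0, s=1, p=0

Substituting: (NOT NOT (0 NAND 1) XOR 0)
= 1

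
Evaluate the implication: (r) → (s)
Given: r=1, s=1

Antecedent (r) = 1; consequent (s) = 1.
1 → 1 = 1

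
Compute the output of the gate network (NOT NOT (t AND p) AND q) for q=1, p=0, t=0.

Substituting: (NOT NOT (0 AND 0) AND 1)
= 0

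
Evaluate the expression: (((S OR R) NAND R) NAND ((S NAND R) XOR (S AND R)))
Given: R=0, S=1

Substituting: (((1 OR 0) NAND 0) NAND ((1 NAND 0) XOR (1 AND 0)))
= 0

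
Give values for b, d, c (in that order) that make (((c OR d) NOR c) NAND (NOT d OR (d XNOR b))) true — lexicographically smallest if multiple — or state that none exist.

b=0, d=0, c=1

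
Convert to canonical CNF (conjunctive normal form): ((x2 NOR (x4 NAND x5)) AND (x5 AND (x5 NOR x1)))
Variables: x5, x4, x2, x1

(x5 OR x4 OR x2 OR x1) AND (x5 OR x4 OR x2 OR NOT x1) AND (x5 OR x4 OR NOT x2 OR x1) AND (x5 OR x4 OR NOT x2 OR NOT x1) AND (x5 OR NOT x4 OR x2 OR x1) AND (x5 OR NOT x4 OR x2 OR NOT x1) AND (x5 OR NOT x4 OR NOT x2 OR x1) AND (x5 OR NOT x4 OR NOT x2 OR NOT x1) AND (NOT x5 OR x4 OR x2 OR x1) AND (NOT x5 OR x4 OR x2 OR NOT x1) AND (NOT x5 OR x4 OR NOT x2 OR x1) AND (NOT x5 OR x4 OR NOT x2 OR NOT x1) AND (NOT x5 OR NOT x4 OR x2 OR x1) AND (NOT x5 OR NOT x4 OR x2 OR NOT x1) AND (NOT x5 OR NOT x4 OR NOT x2 OR x1) AND (NOT x5 OR NOT x4 OR NOT x2 OR NOT x1)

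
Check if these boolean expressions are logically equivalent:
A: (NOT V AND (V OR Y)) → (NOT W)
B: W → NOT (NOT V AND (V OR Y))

Yes, Contrapositive is always equivalent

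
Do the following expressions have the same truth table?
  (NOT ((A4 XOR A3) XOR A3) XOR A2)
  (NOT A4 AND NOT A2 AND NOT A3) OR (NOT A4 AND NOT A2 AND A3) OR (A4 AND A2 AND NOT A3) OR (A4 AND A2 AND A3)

Yes, they are equivalent — the two output columns agree on all 8 assignments:
A4 | A2 | A3 | Expression 1 | Expression 2
------------------------------------------
0 | 0 | 0 | 1 | 1
0 | 0 | 1 | 1 | 1
0 | 1 | 0 | 0 | 0
0 | 1 | 1 | 0 | 0
1 | 0 | 0 | 0 | 0
1 | 0 | 1 | 0 | 0
1 | 1 | 0 | 1 | 1
1 | 1 | 1 | 1 | 1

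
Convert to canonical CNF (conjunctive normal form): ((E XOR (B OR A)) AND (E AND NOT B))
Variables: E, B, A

(E OR B OR A) AND (E OR B OR NOT A) AND (E OR NOT B OR A) AND (E OR NOT B OR NOT A) AND (NOT E OR B OR NOT A) AND (NOT E OR NOT B OR A) AND (NOT E OR NOT B OR NOT A)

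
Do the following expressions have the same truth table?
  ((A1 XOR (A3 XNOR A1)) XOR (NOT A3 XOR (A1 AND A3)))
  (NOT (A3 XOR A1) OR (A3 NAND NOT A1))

No. Counterexample: with A3=0, A1=0, Expression 1 = 0 but Expression 2 = 1.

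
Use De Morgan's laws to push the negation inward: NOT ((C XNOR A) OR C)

NOT (C XNOR A) AND NOT C
De Morgan's: NOT(OR of terms) = AND of negations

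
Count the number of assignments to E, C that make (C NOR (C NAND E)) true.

No assignment satisfies the expression.
Count: 0 out of 4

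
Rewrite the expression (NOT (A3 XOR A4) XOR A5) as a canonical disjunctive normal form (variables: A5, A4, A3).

(NOT A5 AND NOT A4 AND NOT A3) OR (NOT A5 AND A4 AND A3) OR (A5 AND NOT A4 AND A3) OR (A5 AND A4 AND NOT A3)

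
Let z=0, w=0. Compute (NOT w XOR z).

Substituting: (NOT 0 XOR 0)
= 1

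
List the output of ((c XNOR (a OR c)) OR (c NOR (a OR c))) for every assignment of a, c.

a | c | Output
--------------
0 | 0 | 1
0 | 1 | 1
1 | 0 | 0
1 | 1 | 1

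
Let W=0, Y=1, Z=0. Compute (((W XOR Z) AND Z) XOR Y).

Substituting: (((0 XOR 0) AND 0) XOR 1)
= 1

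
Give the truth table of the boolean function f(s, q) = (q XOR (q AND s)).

s | q | Output
--------------
0 | 0 | 0
0 | 1 | 1
1 | 0 | 0
1 | 1 | 0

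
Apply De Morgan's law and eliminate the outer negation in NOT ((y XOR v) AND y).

NOT (y XOR v) OR NOT y
De Morgan's: NOT(AND of terms) = OR of negations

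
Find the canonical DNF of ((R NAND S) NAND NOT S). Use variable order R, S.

(NOT R AND S) OR (R AND S)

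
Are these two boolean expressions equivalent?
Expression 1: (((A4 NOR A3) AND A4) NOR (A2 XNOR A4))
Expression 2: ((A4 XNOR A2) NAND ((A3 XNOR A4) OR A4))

No. Counterexample: with A3=1, A4=0, A2=0, Expression 1 = 0 but Expression 2 = 1.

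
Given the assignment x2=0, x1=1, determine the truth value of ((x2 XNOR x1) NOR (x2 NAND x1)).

Substituting: ((0 XNOR 1) NOR (0 NAND 1))
= 0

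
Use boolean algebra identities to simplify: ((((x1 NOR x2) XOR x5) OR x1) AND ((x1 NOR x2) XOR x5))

By absorption (E AND (E OR v) = E):
= ((x1 NOR x2) XOR x5)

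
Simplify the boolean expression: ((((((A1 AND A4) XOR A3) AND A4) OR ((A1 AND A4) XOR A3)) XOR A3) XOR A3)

By XOR self-cancellation ((E XOR v) XOR v = E) then absorption (E OR (E AND v) = E):
= ((A1 AND A4) XOR A3)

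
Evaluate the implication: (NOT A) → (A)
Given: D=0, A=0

Antecedent (NOT A) = 1; consequent (A) = 0.
1 → 0 = 0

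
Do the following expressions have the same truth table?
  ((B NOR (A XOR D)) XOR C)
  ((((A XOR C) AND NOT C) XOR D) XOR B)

No. Counterexample: with D=0, C=0, B=0, A=0, Expression 1 = 1 but Expression 2 = 0.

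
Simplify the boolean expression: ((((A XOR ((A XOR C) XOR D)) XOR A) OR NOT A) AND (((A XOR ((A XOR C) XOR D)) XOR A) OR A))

By distribution ((E OR v) AND (E OR NOT v) = E) then XOR self-cancellation ((E XOR v) XOR v = E):
= ((A XOR C) XOR D)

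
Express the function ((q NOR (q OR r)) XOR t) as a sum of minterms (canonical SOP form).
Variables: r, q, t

Σm(0, 3, 5, 7) = (NOT r AND NOT q AND NOT t) OR (NOT r AND q AND t) OR (r AND NOT q AND t) OR (r AND q AND t)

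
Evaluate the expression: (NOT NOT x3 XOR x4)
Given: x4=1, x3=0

Substituting: (NOT NOT 0 XOR 1)
= 1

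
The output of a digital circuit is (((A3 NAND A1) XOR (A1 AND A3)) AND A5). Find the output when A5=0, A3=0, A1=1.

Substituting: (((0 NAND 1) XOR (1 AND 0)) AND 0)
= 0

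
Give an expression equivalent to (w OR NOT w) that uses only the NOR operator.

((w NOR (w NOR w)) NOR (w NOR (w NOR w)))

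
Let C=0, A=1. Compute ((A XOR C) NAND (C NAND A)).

Substituting: ((1 XOR 0) NAND (0 NAND 1))
= 0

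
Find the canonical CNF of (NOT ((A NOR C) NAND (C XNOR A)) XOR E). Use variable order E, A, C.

(E OR A OR NOT C) AND (E OR NOT A OR C) AND (E OR NOT A OR NOT C) AND (NOT E OR A OR C)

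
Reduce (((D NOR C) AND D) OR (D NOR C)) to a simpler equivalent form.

By absorption (E OR (E AND v) = E):
= (D NOR C)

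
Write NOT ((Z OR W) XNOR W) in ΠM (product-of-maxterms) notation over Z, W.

ΠM(0, 1, 3) = (Z OR W) AND (Z OR NOT W) AND (NOT Z OR NOT W)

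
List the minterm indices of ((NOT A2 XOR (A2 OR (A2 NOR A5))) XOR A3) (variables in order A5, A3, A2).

Σm(1, 2, 4, 5) = (NOT A5 AND NOT A3 AND A2) OR (NOT A5 AND A3 AND NOT A2) OR (A5 AND NOT A3 AND NOT A2) OR (A5 AND NOT A3 AND A2)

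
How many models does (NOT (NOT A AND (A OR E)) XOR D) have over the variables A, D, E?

Satisfying assignments: (0,0,0), (0,1,1), (1,0,0), (1,0,1)
Count: 4 out of 8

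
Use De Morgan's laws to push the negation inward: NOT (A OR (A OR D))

NOT A AND NOT (A OR D)
De Morgan's: NOT(OR of terms) = AND of negations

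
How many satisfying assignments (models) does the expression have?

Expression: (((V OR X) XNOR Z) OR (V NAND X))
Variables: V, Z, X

Satisfying assignments: (0,0,0), (0,0,1), (0,1,0), (0,1,1), (1,0,0), (1,1,0), (1,1,1)
Count: 7 out of 8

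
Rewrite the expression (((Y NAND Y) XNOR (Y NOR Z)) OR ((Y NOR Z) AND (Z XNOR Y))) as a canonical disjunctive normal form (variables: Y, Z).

(NOT Y AND NOT Z) OR (Y AND NOT Z) OR (Y AND Z)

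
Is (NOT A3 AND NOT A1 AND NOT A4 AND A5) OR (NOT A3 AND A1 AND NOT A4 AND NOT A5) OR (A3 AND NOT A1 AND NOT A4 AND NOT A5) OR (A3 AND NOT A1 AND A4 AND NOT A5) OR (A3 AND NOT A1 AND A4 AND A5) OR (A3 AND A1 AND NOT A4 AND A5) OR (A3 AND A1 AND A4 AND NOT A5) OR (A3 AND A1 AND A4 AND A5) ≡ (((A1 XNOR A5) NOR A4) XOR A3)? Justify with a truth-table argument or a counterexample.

Yes, they are equivalent — the two output columns agree on all 16 assignments:
A3 | A1 | A4 | A5 | Expression 1 | Expression 2
-----------------------------------------------
0 | 0 | 0 | 0 | 0 | 0
0 | 0 | 0 | 1 | 1 | 1
0 | 0 | 1 | 0 | 0 | 0
0 | 0 | 1 | 1 | 0 | 0
0 | 1 | 0 | 0 | 1 | 1
0 | 1 | 0 | 1 | 0 | 0
0 | 1 | 1 | 0 | 0 | 0
0 | 1 | 1 | 1 | 0 | 0
1 | 0 | 0 | 0 | 1 | 1
1 | 0 | 0 | 1 | 0 | 0
1 | 0 | 1 | 0 | 1 | 1
1 | 0 | 1 | 1 | 1 | 1
1 | 1 | 0 | 0 | 0 | 0
1 | 1 | 0 | 1 | 1 | 1
1 | 1 | 1 | 0 | 1 | 1
1 | 1 | 1 | 1 | 1 | 1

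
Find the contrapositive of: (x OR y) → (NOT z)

Contrapositive: z → NOT (x OR y)
Note: A statement and its contrapositive are logically equivalent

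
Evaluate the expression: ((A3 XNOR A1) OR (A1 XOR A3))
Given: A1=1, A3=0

Substituting: ((0 XNOR 1) OR (1 XOR 0))
= 1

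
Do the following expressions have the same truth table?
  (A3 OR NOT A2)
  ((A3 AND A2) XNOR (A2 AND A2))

Yes, they are equivalent — the two output columns agree on all 4 assignments:
A3 | A2 | Expression 1 | Expression 2
-------------------------------------
0 | 0 | 1 | 1
0 | 1 | 0 | 0
1 | 0 | 1 | 1
1 | 1 | 1 | 1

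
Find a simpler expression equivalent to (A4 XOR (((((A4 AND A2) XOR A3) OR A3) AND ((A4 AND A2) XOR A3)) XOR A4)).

By XOR self-cancellation ((E XOR v) XOR v = E) then absorption (E AND (E OR v) = E):
= ((A4 AND A2) XOR A3)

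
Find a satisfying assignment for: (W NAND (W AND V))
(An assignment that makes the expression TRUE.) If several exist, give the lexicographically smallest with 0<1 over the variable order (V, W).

V=0, W=0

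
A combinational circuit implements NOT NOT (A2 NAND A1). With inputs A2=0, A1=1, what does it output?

Substituting: NOT NOT (0 NAND 1)
= 1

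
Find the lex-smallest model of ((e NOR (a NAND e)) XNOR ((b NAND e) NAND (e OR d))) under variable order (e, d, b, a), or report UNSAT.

e=0, d=1, b=0, a=0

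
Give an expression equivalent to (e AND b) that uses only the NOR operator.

((e NOR e) NOR (b NOR b))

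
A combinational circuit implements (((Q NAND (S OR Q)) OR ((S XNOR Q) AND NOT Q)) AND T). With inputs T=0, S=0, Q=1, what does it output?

Substituting: (((1 NAND (0 OR 1)) OR ((0 XNOR 1) AND NOT 1)) AND 0)
= 0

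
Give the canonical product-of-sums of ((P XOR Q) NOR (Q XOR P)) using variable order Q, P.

ΠM(1, 2) = (Q OR NOT P) AND (NOT Q OR P)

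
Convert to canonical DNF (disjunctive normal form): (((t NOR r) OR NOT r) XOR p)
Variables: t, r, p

(NOT t AND NOT r AND NOT p) OR (NOT t AND r AND p) OR (t AND NOT r AND NOT p) OR (t AND r AND p)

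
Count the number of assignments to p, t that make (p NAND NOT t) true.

Satisfying assignments: (0,0), (0,1), (1,1)
Count: 3 out of 4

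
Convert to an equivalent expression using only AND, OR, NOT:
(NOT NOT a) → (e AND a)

NOT a OR (e AND a)
(Implication elimination: A → B = NOT A OR B)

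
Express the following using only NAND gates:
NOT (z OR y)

(((z NAND z) NAND (y NAND y)) NAND ((z NAND z) NAND (y NAND y)))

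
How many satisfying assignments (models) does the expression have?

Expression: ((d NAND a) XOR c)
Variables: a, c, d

Satisfying assignments: (0,0,0), (0,0,1), (1,0,0), (1,1,1)
Count: 4 out of 8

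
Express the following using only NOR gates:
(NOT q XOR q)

(((((q NOR q) NOR q) NOR ((q NOR q) NOR q)) NOR (((q NOR q) NOR q) NOR ((q NOR q) NOR q))) NOR (((((q NOR q) NOR (q NOR q)) NOR (q NOR q)) NOR (((q NOR q) NOR (q NOR q)) NOR (q NOR q))) NOR ((((q NOR q) NOR (q NOR q)) NOR (q NOR q)) NOR (((q NOR q) NOR (q NOR q)) NOR (q NOR q)))))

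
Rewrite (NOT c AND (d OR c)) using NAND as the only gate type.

(((c NAND c) NAND ((d NAND d) NAND (c NAND c))) NAND ((c NAND c) NAND ((d NAND d) NAND (c NAND c))))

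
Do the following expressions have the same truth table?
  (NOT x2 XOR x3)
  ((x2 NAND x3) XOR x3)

No. Counterexample: with x2=1, x3=0, Expression 1 = 0 but Expression 2 = 1.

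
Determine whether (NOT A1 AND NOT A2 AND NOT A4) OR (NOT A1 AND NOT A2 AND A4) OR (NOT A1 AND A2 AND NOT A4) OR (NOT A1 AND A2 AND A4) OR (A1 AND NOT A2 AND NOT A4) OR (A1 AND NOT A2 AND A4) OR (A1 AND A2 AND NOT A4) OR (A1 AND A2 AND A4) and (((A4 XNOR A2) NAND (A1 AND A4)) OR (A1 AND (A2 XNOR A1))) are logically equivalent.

Yes, they are equivalent — the two output columns agree on all 8 assignments:
A1 | A2 | A4 | Expression 1 | Expression 2
------------------------------------------
0 | 0 | 0 | 1 | 1
0 | 0 | 1 | 1 | 1
0 | 1 | 0 | 1 | 1
0 | 1 | 1 | 1 | 1
1 | 0 | 0 | 1 | 1
1 | 0 | 1 | 1 | 1
1 | 1 | 0 | 1 | 1
1 | 1 | 1 | 1 | 1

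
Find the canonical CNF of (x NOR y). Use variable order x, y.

(x OR NOT y) AND (NOT x OR y) AND (NOT x OR NOT y)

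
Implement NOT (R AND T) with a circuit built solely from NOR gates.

(((R NOR R) NOR (T NOR T)) NOR ((R NOR R) NOR (T NOR T)))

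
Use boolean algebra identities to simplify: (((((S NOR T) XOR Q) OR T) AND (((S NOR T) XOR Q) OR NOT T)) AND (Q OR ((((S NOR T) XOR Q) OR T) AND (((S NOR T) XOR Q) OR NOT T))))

By absorption (E AND (E OR v) = E) then distribution ((E OR v) AND (E OR NOT v) = E):
= ((S NOR T) XOR Q)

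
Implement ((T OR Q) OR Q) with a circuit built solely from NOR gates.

((((T NOR Q) NOR (T NOR Q)) NOR Q) NOR (((T NOR Q) NOR (T NOR Q)) NOR Q))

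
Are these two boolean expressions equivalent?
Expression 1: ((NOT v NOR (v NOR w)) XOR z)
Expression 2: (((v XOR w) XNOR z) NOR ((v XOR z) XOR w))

No. Counterexample: with w=0, v=0, z=1, Expression 1 = 1 but Expression 2 = 0.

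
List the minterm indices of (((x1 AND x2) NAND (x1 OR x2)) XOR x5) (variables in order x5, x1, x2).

Σm(0, 1, 2, 7) = (NOT x5 AND NOT x1 AND NOT x2) OR (NOT x5 AND NOT x1 AND x2) OR (NOT x5 AND x1 AND NOT x2) OR (x5 AND x1 AND x2)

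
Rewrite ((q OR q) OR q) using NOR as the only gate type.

((((q NOR q) NOR (q NOR q)) NOR q) NOR (((q NOR q) NOR (q NOR q)) NOR q))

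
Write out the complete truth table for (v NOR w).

w | v | Output
--------------
0 | 0 | 1
0 | 1 | 0
1 | 0 | 0
1 | 1 | 0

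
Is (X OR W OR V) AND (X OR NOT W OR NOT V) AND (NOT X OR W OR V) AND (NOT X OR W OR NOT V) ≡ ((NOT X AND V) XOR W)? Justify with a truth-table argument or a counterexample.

Yes, they are equivalent — the two output columns agree on all 8 assignments:
X | W | V | Expression 1 | Expression 2
---------------------------------------
0 | 0 | 0 | 0 | 0
0 | 0 | 1 | 1 | 1
0 | 1 | 0 | 1 | 1
0 | 1 | 1 | 0 | 0
1 | 0 | 0 | 0 | 0
1 | 0 | 1 | 0 | 0
1 | 1 | 0 | 1 | 1
1 | 1 | 1 | 1 | 1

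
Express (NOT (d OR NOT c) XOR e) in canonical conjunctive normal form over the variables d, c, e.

(d OR c OR e) AND (d OR NOT c OR NOT e) AND (NOT d OR c OR e) AND (NOT d OR NOT c OR e)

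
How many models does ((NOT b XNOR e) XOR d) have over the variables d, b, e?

Satisfying assignments: (0,0,1), (0,1,0), (1,0,0), (1,1,1)
Count: 4 out of 8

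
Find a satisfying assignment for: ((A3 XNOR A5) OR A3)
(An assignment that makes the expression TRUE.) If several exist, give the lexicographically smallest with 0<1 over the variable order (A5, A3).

A5=0, A3=0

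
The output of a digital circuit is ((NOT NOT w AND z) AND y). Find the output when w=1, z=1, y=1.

Substituting: ((NOT NOT 1 AND 1) AND 1)
= 1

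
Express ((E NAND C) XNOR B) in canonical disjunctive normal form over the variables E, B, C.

(NOT E AND B AND NOT C) OR (NOT E AND B AND C) OR (E AND NOT B AND C) OR (E AND B AND NOT C)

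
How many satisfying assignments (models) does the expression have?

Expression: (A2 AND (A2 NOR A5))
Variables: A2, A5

No assignment satisfies the expression.
Count: 0 out of 4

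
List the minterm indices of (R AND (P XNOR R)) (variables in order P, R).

Σm(3) = (P AND R)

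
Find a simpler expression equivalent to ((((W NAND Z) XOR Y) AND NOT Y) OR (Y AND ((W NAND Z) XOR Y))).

By distribution ((E AND v) OR (E AND NOT v) = E):
= ((W NAND Z) XOR Y)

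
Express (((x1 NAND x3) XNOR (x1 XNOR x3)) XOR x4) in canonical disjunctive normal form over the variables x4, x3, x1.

(NOT x4 AND NOT x3 AND NOT x1) OR (x4 AND NOT x3 AND x1) OR (x4 AND x3 AND NOT x1) OR (x4 AND x3 AND x1)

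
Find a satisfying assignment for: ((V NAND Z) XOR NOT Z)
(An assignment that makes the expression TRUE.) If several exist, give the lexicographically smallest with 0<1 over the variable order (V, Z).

V=0, Z=1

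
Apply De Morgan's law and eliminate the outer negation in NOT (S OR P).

NOT S AND NOT P
De Morgan's: NOT(OR of terms) = AND of negations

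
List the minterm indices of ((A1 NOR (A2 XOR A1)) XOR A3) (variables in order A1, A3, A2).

Σm(0, 3, 6, 7) = (NOT A1 AND NOT A3 AND NOT A2) OR (NOT A1 AND A3 AND A2) OR (A1 AND A3 AND NOT A2) OR (A1 AND A3 AND A2)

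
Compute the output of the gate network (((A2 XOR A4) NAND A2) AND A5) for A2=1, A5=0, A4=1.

Substituting: (((1 XOR 1) NAND 1) AND 0)
= 0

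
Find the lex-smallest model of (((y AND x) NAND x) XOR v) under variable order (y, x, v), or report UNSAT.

y=0, x=0, v=0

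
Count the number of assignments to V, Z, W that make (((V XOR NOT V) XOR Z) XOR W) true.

Satisfying assignments: (0,0,0), (0,1,1), (1,0,0), (1,1,1)
Count: 4 out of 8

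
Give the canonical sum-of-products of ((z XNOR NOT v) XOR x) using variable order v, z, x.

Σm(1, 2, 4, 7) = (NOT v AND NOT z AND x) OR (NOT v AND z AND NOT x) OR (v AND NOT z AND NOT x) OR (v AND z AND x)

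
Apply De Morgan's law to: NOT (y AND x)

NOT y OR NOT x
De Morgan's: NOT(AND of terms) = OR of negations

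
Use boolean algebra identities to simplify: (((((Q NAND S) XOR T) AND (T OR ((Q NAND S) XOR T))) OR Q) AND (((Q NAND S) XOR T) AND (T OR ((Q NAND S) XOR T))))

By absorption (E AND (E OR v) = E) then absorption (E AND (E OR v) = E):
= ((Q NAND S) XOR T)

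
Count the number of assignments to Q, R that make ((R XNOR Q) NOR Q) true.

Satisfying assignments: (0,1)
Count: 1 out of 4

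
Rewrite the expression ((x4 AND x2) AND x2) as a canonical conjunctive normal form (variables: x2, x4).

(x2 OR x4) AND (x2 OR NOT x4) AND (NOT x2 OR x4)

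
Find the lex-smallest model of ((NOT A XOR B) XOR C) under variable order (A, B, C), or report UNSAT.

A=0, B=0, C=0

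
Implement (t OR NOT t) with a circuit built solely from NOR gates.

((t NOR (t NOR t)) NOR (t NOR (t NOR t)))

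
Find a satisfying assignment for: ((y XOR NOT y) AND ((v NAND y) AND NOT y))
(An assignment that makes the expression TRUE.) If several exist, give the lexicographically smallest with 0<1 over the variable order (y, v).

y=0, v=0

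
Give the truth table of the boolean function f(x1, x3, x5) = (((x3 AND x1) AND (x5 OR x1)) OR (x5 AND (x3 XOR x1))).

x1 | x3 | x5 | Output
---------------------
0 | 0 | 0 | 0
0 | 0 | 1 | 0
0 | 1 | 0 | 0
0 | 1 | 1 | 1
1 | 0 | 0 | 0
1 | 0 | 1 | 1
1 | 1 | 0 | 1
1 | 1 | 1 | 1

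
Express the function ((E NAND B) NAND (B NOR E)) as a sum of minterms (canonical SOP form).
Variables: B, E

Σm(1, 2, 3) = (NOT B AND E) OR (B AND NOT E) OR (B AND E)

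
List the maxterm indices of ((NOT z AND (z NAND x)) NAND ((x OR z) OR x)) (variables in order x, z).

ΠM(2) = (NOT x OR z)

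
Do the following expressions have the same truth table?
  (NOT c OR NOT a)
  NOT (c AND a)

Yes, they are equivalent — the two output columns agree on all 4 assignments:
c | a | Expression 1 | Expression 2
-----------------------------------
0 | 0 | 1 | 1
0 | 1 | 1 | 1
1 | 0 | 1 | 1
1 | 1 | 0 | 0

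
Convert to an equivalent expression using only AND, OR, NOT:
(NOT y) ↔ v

((NOT y) AND v) OR (y AND NOT v)
(Biconditional = both true or both false)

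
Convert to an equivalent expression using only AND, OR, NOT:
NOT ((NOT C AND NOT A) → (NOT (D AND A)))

(NOT C AND NOT A) AND (D AND A)
(Negated implication: NOT(A → B) = A AND NOT B)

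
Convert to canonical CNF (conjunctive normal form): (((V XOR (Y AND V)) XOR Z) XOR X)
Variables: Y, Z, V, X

(Y OR Z OR V OR X) AND (Y OR Z OR NOT V OR NOT X) AND (Y OR NOT Z OR V OR NOT X) AND (Y OR NOT Z OR NOT V OR X) AND (NOT Y OR Z OR V OR X) AND (NOT Y OR Z OR NOT V OR X) AND (NOT Y OR NOT Z OR V OR NOT X) AND (NOT Y OR NOT Z OR NOT V OR NOT X)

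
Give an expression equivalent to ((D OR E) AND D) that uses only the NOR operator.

((((D NOR E) NOR (D NOR E)) NOR ((D NOR E) NOR (D NOR E))) NOR (D NOR D))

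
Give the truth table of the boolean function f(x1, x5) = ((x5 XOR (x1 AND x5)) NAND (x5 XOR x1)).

x1 | x5 | Output
----------------
0 | 0 | 1
0 | 1 | 0
1 | 0 | 1
1 | 1 | 1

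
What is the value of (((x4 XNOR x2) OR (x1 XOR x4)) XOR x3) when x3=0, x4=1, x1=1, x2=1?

Substituting: (((1 XNOR 1) OR (1 XOR 1)) XOR 0)
= 1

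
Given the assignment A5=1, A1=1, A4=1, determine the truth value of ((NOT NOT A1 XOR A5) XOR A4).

Substituting: ((NOT NOT 1 XOR 1) XOR 1)
= 1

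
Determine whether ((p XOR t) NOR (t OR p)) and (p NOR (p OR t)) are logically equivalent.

Yes, they are equivalent — the two output columns agree on all 4 assignments:
p | t | Expression 1 | Expression 2
-----------------------------------
0 | 0 | 1 | 1
0 | 1 | 0 | 0
1 | 0 | 0 | 0
1 | 1 | 0 | 0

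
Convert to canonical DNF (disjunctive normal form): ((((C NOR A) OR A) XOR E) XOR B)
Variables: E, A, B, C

(NOT E AND NOT A AND NOT B AND NOT C) OR (NOT E AND NOT A AND B AND C) OR (NOT E AND A AND NOT B AND NOT C) OR (NOT E AND A AND NOT B AND C) OR (E AND NOT A AND NOT B AND C) OR (E AND NOT A AND B AND NOT C) OR (E AND A AND B AND NOT C) OR (E AND A AND B AND C)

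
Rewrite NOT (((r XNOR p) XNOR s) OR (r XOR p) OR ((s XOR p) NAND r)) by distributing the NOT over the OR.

NOT ((r XNOR p) XNOR s) AND NOT (r XOR p) AND NOT ((s XOR p) NAND r)
De Morgan's: NOT(OR of terms) = AND of negations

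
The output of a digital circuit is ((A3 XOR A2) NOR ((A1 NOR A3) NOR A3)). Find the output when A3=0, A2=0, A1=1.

Substituting: ((0 XOR 0) NOR ((1 NOR 0) NOR 0))
= 0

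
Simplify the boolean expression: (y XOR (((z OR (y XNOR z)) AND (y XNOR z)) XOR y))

By XOR self-cancellation ((E XOR v) XOR v = E) then absorption (E AND (E OR v) = E):
= (y XNOR z)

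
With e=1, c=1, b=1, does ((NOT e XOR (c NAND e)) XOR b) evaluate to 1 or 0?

Substituting: ((NOT 1 XOR (1 NAND 1)) XOR 1)
= 1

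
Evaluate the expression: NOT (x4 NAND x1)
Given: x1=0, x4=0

Substituting: NOT (0 NAND 0)
= 0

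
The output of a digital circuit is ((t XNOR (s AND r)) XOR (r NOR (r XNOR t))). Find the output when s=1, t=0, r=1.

Substituting: ((0 XNOR (1 AND 1)) XOR (1 NOR (1 XNOR 0)))
= 0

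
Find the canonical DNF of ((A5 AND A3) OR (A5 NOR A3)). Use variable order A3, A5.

(NOT A3 AND NOT A5) OR (A3 AND A5)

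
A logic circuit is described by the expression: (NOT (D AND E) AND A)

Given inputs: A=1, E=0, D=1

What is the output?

Substituting: (NOT (1 AND 0) AND 1)
= 1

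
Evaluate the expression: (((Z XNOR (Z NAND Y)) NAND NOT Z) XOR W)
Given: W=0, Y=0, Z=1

Substituting: (((1 XNOR (1 NAND 0)) NAND NOT 1) XOR 0)
= 1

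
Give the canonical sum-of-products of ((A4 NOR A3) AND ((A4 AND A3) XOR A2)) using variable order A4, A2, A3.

Σm(2) = (NOT A4 AND A2 AND NOT A3)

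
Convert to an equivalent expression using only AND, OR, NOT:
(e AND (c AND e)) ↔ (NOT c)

((e AND (c AND e)) AND (NOT c)) OR (NOT (e AND (c AND e)) AND c)
(Biconditional = both true or both false)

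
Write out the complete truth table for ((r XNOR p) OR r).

p | r | Output
--------------
0 | 0 | 1
0 | 1 | 1
1 | 0 | 0
1 | 1 | 1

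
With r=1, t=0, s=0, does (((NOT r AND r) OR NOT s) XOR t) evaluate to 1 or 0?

Substituting: (((NOT 1 AND 1) OR NOT 0) XOR 0)
= 1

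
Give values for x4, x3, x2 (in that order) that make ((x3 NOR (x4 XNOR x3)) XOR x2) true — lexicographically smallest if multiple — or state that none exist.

x4=0, x3=0, x2=1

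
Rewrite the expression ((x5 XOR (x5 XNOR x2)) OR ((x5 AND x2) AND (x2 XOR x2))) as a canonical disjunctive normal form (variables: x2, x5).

(NOT x2 AND NOT x5) OR (NOT x2 AND x5)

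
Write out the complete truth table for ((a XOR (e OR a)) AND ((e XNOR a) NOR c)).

a | c | e | Output
------------------
0 | 0 | 0 | 0
0 | 0 | 1 | 1
0 | 1 | 0 | 0
0 | 1 | 1 | 0
1 | 0 | 0 | 0
1 | 0 | 1 | 0
1 | 1 | 0 | 0
1 | 1 | 1 | 0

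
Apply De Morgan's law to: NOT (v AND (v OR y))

NOT v OR NOT (v OR y)
De Morgan's: NOT(AND of terms) = OR of negations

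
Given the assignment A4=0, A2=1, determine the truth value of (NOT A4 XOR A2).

Substituting: (NOT 0 XOR 1)
= 0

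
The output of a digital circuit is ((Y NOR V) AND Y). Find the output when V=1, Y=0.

Substituting: ((0 NOR 1) AND 0)
= 0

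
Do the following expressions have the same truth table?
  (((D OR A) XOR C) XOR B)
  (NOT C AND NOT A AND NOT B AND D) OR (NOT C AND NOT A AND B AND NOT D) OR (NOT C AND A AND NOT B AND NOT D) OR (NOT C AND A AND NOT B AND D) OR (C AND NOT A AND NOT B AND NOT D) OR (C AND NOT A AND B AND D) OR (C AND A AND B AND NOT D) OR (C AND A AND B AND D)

Yes, they are equivalent — the two output columns agree on all 16 assignments:
C | A | B | D | Expression 1 | Expression 2
-------------------------------------------
0 | 0 | 0 | 0 | 0 | 0
0 | 0 | 0 | 1 | 1 | 1
0 | 0 | 1 | 0 | 1 | 1
0 | 0 | 1 | 1 | 0 | 0
0 | 1 | 0 | 0 | 1 | 1
0 | 1 | 0 | 1 | 1 | 1
0 | 1 | 1 | 0 | 0 | 0
0 | 1 | 1 | 1 | 0 | 0
1 | 0 | 0 | 0 | 1 | 1
1 | 0 | 0 | 1 | 0 | 0
1 | 0 | 1 | 0 | 0 | 0
1 | 0 | 1 | 1 | 1 | 1
1 | 1 | 0 | 0 | 0 | 0
1 | 1 | 0 | 1 | 0 | 0
1 | 1 | 1 | 0 | 1 | 1
1 | 1 | 1 | 1 | 1 | 1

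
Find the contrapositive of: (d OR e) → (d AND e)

Contrapositive: NOT (d AND e) → NOT (d OR e)
Note: A statement and its contrapositive are logically equivalent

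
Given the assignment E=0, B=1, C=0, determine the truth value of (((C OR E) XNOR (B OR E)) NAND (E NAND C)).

Substituting: (((0 OR 0) XNOR (1 OR 0)) NAND (0 NAND 0))
= 1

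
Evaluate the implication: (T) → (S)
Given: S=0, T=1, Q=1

Antecedent (T) = 1; consequent (S) = 0.
1 → 0 = 0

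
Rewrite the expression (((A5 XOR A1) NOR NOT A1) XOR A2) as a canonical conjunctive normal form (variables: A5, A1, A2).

(A5 OR A1 OR A2) AND (A5 OR NOT A1 OR A2) AND (NOT A5 OR A1 OR A2) AND (NOT A5 OR NOT A1 OR NOT A2)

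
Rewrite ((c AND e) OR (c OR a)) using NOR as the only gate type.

((((c NOR c) NOR (e NOR e)) NOR ((c NOR a) NOR (c NOR a))) NOR (((c NOR c) NOR (e NOR e)) NOR ((c NOR a) NOR (c NOR a))))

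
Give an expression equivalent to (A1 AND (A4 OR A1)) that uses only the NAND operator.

((A1 NAND ((A4 NAND A4) NAND (A1 NAND A1))) NAND (A1 NAND ((A4 NAND A4) NAND (A1 NAND A1))))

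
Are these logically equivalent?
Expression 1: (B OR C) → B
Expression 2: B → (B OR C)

No, Converse is not equivalent to original (counterexample: B=0, C=1)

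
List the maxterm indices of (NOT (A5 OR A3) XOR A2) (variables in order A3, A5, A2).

ΠM(1, 2, 4, 6) = (A3 OR A5 OR NOT A2) AND (A3 OR NOT A5 OR A2) AND (NOT A3 OR A5 OR A2) AND (NOT A3 OR NOT A5 OR A2)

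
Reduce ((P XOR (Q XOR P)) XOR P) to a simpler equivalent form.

By XOR self-cancellation ((E XOR v) XOR v = E):
= (Q XOR P)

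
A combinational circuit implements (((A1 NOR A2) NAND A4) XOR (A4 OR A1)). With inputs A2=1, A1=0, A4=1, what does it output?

Substituting: (((0 NOR 1) NAND 1) XOR (1 OR 0))
= 0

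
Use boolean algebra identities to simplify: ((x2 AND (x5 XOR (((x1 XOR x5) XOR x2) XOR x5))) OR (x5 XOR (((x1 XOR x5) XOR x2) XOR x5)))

By absorption (E OR (E AND v) = E) then XOR self-cancellation ((E XOR v) XOR v = E):
= ((x1 XOR x5) XOR x2)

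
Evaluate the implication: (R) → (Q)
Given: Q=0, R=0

Antecedent (R) = 0; consequent (Q) = 0.
0 → 0 = 1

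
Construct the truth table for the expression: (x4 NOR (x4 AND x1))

x4 | x1 | Output
----------------
0 | 0 | 1
0 | 1 | 1
1 | 0 | 0
1 | 1 | 0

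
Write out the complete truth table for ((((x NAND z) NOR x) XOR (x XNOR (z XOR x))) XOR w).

x | z | w | Output
------------------
0 | 0 | 0 | 1
0 | 0 | 1 | 0
0 | 1 | 0 | 0
0 | 1 | 1 | 1
1 | 0 | 0 | 1
1 | 0 | 1 | 0
1 | 1 | 0 | 0
1 | 1 | 1 | 1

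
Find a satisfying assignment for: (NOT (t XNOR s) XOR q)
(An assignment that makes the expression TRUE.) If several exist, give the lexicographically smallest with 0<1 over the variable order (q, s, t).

q=0, s=0, t=1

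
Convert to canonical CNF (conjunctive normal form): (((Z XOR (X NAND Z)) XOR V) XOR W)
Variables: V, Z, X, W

(V OR Z OR X OR NOT W) AND (V OR Z OR NOT X OR NOT W) AND (V OR NOT Z OR X OR W) AND (V OR NOT Z OR NOT X OR NOT W) AND (NOT V OR Z OR X OR W) AND (NOT V OR Z OR NOT X OR W) AND (NOT V OR NOT Z OR X OR NOT W) AND (NOT V OR NOT Z OR NOT X OR W)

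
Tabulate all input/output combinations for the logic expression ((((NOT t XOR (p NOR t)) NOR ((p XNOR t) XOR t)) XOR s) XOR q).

s | t | p | q | Output
----------------------
0 | 0 | 0 | 0 | 0
0 | 0 | 0 | 1 | 1
0 | 0 | 1 | 0 | 0
0 | 0 | 1 | 1 | 1
0 | 1 | 0 | 0 | 0
0 | 1 | 0 | 1 | 1
0 | 1 | 1 | 0 | 1
0 | 1 | 1 | 1 | 0
1 | 0 | 0 | 0 | 1
1 | 0 | 0 | 1 | 0
1 | 0 | 1 | 0 | 1
1 | 0 | 1 | 1 | 0
1 | 1 | 0 | 0 | 1
1 | 1 | 0 | 1 | 0
1 | 1 | 1 | 0 | 0
1 | 1 | 1 | 1 | 1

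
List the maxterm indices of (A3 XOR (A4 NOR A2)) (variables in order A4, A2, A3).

ΠM(1, 2, 4, 6) = (A4 OR A2 OR NOT A3) AND (A4 OR NOT A2 OR A3) AND (NOT A4 OR A2 OR A3) AND (NOT A4 OR NOT A2 OR A3)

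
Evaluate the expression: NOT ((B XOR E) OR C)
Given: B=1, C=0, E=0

Substituting: NOT ((1 XOR 0) OR 0)
= 0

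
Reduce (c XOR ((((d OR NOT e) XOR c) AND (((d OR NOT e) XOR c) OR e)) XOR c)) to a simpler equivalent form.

By XOR self-cancellation ((E XOR v) XOR v = E) then absorption (E AND (E OR v) = E):
= ((d OR NOT e) XOR c)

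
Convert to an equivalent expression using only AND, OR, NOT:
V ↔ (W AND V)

(V AND (W AND V)) OR (NOT V AND NOT (W AND V))
(Biconditional = both true or both false)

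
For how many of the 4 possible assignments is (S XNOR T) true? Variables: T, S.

Satisfying assignments: (0,0), (1,1)
Count: 2 out of 4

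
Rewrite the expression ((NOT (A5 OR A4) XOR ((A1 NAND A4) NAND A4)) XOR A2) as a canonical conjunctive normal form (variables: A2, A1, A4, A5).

(A2 OR A1 OR A4 OR A5) AND (A2 OR A1 OR NOT A4 OR A5) AND (A2 OR A1 OR NOT A4 OR NOT A5) AND (A2 OR NOT A1 OR A4 OR A5) AND (NOT A2 OR A1 OR A4 OR NOT A5) AND (NOT A2 OR NOT A1 OR A4 OR NOT A5) AND (NOT A2 OR NOT A1 OR NOT A4 OR A5) AND (NOT A2 OR NOT A1 OR NOT A4 OR NOT A5)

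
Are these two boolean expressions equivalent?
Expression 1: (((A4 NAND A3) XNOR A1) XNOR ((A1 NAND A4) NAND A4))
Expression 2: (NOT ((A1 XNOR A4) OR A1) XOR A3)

No. Counterexample: with A3=0, A1=1, A4=0, Expression 1 = 1 but Expression 2 = 0.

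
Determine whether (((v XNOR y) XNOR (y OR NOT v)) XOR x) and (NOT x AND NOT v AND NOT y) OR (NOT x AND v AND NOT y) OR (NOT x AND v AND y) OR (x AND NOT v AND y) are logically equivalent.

Yes, they are equivalent — the two output columns agree on all 8 assignments:
x | v | y | Expression 1 | Expression 2
---------------------------------------
0 | 0 | 0 | 1 | 1
0 | 0 | 1 | 0 | 0
0 | 1 | 0 | 1 | 1
0 | 1 | 1 | 1 | 1
1 | 0 | 0 | 0 | 0
1 | 0 | 1 | 1 | 1
1 | 1 | 0 | 0 | 0
1 | 1 | 1 | 0 | 0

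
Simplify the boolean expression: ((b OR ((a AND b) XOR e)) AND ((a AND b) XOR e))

By absorption (E AND (E OR v) = E):
= ((a AND b) XOR e)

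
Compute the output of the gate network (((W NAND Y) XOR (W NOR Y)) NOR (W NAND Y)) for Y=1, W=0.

Substituting: (((0 NAND 1) XOR (0 NOR 1)) NOR (0 NAND 1))
= 0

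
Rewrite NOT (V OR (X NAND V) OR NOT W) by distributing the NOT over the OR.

NOT V AND NOT (X NAND V) AND W
De Morgan's: NOT(OR of terms) = AND of negations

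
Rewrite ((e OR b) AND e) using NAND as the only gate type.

((((e NAND e) NAND (b NAND b)) NAND e) NAND (((e NAND e) NAND (b NAND b)) NAND e))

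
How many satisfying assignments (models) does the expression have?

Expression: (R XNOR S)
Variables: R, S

Satisfying assignments: (0,0), (1,1)
Count: 2 out of 4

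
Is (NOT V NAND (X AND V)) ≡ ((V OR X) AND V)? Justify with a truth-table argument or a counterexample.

No. Counterexample: with V=0, X=0, Expression 1 = 1 but Expression 2 = 0.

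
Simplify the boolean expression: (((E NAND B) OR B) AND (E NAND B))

By absorption (E AND (E OR v) = E):
= (E NAND B)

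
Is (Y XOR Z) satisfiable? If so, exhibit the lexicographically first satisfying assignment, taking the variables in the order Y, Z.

Y=0, Z=1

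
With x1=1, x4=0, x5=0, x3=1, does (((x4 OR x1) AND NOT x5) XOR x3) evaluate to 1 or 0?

Substituting: (((0 OR 1) AND NOT 0) XOR 1)
= 0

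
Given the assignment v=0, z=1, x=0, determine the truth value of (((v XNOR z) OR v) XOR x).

Substituting: (((0 XNOR 1) OR 0) XOR 0)
= 0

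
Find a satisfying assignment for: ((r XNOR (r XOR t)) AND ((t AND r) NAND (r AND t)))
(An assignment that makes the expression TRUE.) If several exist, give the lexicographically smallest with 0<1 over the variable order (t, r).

t=0, r=0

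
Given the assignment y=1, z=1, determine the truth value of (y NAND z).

Substituting: (1 NAND 1)
= 0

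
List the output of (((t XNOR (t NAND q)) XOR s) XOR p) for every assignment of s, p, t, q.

s | p | t | q | Output
----------------------
0 | 0 | 0 | 0 | 0
0 | 0 | 0 | 1 | 0
0 | 0 | 1 | 0 | 1
0 | 0 | 1 | 1 | 0
0 | 1 | 0 | 0 | 1
0 | 1 | 0 | 1 | 1
0 | 1 | 1 | 0 | 0
0 | 1 | 1 | 1 | 1
1 | 0 | 0 | 0 | 1
1 | 0 | 0 | 1 | 1
1 | 0 | 1 | 0 | 0
1 | 0 | 1 | 1 | 1
1 | 1 | 0 | 0 | 0
1 | 1 | 0 | 1 | 0
1 | 1 | 1 | 0 | 1
1 | 1 | 1 | 1 | 0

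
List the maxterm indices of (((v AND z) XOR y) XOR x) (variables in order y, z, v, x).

ΠM(0, 2, 4, 7, 9, 11, 13, 14) = (y OR z OR v OR x) AND (y OR z OR NOT v OR x) AND (y OR NOT z OR v OR x) AND (y OR NOT z OR NOT v OR NOT x) AND (NOT y OR z OR v OR NOT x) AND (NOT y OR z OR NOT v OR NOT x) AND (NOT y OR NOT z OR v OR NOT x) AND (NOT y OR NOT z OR NOT v OR x)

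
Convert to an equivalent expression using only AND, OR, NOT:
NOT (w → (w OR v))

w AND NOT (w OR v)
(Negated implication: NOT(A → B) = A AND NOT B)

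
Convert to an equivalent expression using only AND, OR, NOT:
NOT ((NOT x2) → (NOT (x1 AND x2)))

(NOT x2) AND (x1 AND x2)
(Negated implication: NOT(A → B) = A AND NOT B)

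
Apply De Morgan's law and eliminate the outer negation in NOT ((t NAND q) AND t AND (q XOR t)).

NOT (t NAND q) OR NOT t OR NOT (q XOR t)
De Morgan's: NOT(AND of terms) = OR of negations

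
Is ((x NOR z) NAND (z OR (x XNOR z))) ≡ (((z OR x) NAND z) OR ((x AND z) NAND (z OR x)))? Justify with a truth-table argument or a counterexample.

No. Counterexample: with z=0, x=0, Expression 1 = 0 but Expression 2 = 1.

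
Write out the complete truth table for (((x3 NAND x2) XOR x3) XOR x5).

x2 | x5 | x3 | Output
---------------------
0 | 0 | 0 | 1
0 | 0 | 1 | 0
0 | 1 | 0 | 0
0 | 1 | 1 | 1
1 | 0 | 0 | 1
1 | 0 | 1 | 1
1 | 1 | 0 | 0
1 | 1 | 1 | 0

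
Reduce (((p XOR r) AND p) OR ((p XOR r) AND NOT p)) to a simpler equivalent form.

By distribution ((E AND v) OR (E AND NOT v) = E):
= (p XOR r)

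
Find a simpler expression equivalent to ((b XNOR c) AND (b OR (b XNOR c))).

By absorption (E AND (E OR v) = E):
= (b XNOR c)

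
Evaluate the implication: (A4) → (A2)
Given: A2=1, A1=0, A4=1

Antecedent (A4) = 1; consequent (A2) = 1.
1 → 1 = 1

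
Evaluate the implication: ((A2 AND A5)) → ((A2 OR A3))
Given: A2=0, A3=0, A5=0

Antecedent ((A2 AND A5)) = 0; consequent ((A2 OR A3)) = 0.
0 → 0 = 1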